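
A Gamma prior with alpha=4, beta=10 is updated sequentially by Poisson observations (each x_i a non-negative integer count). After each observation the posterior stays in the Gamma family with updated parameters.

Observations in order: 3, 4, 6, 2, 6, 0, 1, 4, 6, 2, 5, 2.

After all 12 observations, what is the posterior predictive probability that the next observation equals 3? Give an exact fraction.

1808047159296680884610687996784210571967756167420851798996418560/10027860709531471276608129612323653414238264145365258534666014247

obs 1: x=3 → posterior Gamma(7, 11)
obs 2: x=4 → posterior Gamma(11, 12)
obs 3: x=6 → posterior Gamma(17, 13)
obs 4: x=2 → posterior Gamma(19, 14)
obs 5: x=6 → posterior Gamma(25, 15)
obs 6: x=0 → posterior Gamma(25, 16)
obs 7: x=1 → posterior Gamma(26, 17)
obs 8: x=4 → posterior Gamma(30, 18)
obs 9: x=6 → posterior Gamma(36, 19)
obs 10: x=2 → posterior Gamma(38, 20)
obs 11: x=5 → posterior Gamma(43, 21)
obs 12: x=2 → posterior Gamma(45, 22)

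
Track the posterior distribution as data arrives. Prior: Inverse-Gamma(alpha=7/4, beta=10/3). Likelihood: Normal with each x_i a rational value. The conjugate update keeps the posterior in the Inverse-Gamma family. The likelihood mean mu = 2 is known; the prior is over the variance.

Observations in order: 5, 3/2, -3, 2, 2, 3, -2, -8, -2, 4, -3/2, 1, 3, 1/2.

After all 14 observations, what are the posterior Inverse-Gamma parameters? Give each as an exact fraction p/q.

alpha=35/4, beta=2333/24

obs 1: x=5 → posterior Inverse-Gamma(9/4, 47/6)
obs 2: x=3/2 → posterior Inverse-Gamma(11/4, 191/24)
obs 3: x=-3 → posterior Inverse-Gamma(13/4, 491/24)
obs 4: x=2 → posterior Inverse-Gamma(15/4, 491/24)
obs 5: x=2 → posterior Inverse-Gamma(17/4, 491/24)
obs 6: x=3 → posterior Inverse-Gamma(19/4, 503/24)
obs 7: x=-2 → posterior Inverse-Gamma(21/4, 695/24)
obs 8: x=-8 → posterior Inverse-Gamma(23/4, 1895/24)
obs 9: x=-2 → posterior Inverse-Gamma(25/4, 2087/24)
obs 10: x=4 → posterior Inverse-Gamma(27/4, 2135/24)
obs 11: x=-3/2 → posterior Inverse-Gamma(29/4, 1141/12)
obs 12: x=1 → posterior Inverse-Gamma(31/4, 1147/12)
obs 13: x=3 → posterior Inverse-Gamma(33/4, 1153/12)
obs 14: x=1/2 → posterior Inverse-Gamma(35/4, 2333/24)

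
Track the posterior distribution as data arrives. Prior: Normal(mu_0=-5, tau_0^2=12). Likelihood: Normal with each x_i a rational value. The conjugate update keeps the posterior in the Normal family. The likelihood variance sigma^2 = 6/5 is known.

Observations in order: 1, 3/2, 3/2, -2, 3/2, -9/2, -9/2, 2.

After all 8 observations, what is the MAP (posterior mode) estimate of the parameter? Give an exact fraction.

obs 1: x=1 → posterior Normal(5/11, 12/11)
obs 2: x=3/2 → posterior Normal(20/21, 4/7)
obs 3: x=3/2 → posterior Normal(35/31, 12/31)
obs 4: x=-2 → posterior Normal(15/41, 12/41)
obs 5: x=3/2 → posterior Normal(10/17, 4/17)
obs 6: x=-9/2 → posterior Normal(-15/61, 12/61)
obs 7: x=-9/2 → posterior Normal(-60/71, 12/71)
obs 8: x=2 → posterior Normal(-40/81, 4/27)

-40/81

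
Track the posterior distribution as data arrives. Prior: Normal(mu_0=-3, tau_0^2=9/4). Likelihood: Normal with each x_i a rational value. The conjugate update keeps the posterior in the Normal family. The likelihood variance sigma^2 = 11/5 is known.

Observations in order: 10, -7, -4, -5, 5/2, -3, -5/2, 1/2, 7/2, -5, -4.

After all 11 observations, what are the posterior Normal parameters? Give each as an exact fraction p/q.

mu_0=-762/539, tau_0^2=9/49

obs 1: x=10 → posterior Normal(318/89, 99/89)
obs 2: x=-7 → posterior Normal(3/134, 99/134)
obs 3: x=-4 → posterior Normal(-177/179, 99/179)
obs 4: x=-5 → posterior Normal(-201/112, 99/224)
obs 5: x=5/2 → posterior Normal(-579/538, 99/269)
obs 6: x=-3 → posterior Normal(-849/628, 99/314)
obs 7: x=-5/2 → posterior Normal(-537/359, 99/359)
obs 8: x=1/2 → posterior Normal(-1029/808, 99/404)
obs 9: x=7/2 → posterior Normal(-357/449, 99/449)
obs 10: x=-5 → posterior Normal(-291/247, 99/494)
obs 11: x=-4 → posterior Normal(-762/539, 9/49)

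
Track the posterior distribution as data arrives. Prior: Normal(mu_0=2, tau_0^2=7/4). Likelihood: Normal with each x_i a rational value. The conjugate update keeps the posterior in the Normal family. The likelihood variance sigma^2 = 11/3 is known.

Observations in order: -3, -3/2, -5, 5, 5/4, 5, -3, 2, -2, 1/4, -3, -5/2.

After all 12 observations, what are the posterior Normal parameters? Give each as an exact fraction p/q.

obs 1: x=-3 → posterior Normal(5/13, 77/65)
obs 2: x=-3/2 → posterior Normal(-13/172, 77/86)
obs 3: x=-5 → posterior Normal(-223/214, 77/107)
obs 4: x=5 → posterior Normal(-13/256, 77/128)
obs 5: x=5/4 → posterior Normal(79/596, 77/149)
obs 6: x=5 → posterior Normal(499/680, 77/170)
obs 7: x=-3 → posterior Normal(247/764, 77/191)
obs 8: x=2 → posterior Normal(415/848, 77/212)
obs 9: x=-2 → posterior Normal(247/932, 77/233)
obs 10: x=1/4 → posterior Normal(67/254, 77/254)
obs 11: x=-3 → posterior Normal(4/275, 7/25)
obs 12: x=-5/2 → posterior Normal(-97/592, 77/296)

mu_0=-97/592, tau_0^2=77/296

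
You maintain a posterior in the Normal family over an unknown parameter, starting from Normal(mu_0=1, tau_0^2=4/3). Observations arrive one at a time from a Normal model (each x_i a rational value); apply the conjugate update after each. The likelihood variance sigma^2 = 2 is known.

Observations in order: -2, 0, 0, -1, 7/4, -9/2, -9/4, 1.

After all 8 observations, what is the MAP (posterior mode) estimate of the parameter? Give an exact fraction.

-11/19

obs 1: x=-2 → posterior Normal(-1/5, 4/5)
obs 2: x=0 → posterior Normal(-1/7, 4/7)
obs 3: x=0 → posterior Normal(-1/9, 4/9)
obs 4: x=-1 → posterior Normal(-3/11, 4/11)
obs 5: x=7/4 → posterior Normal(1/26, 4/13)
obs 6: x=-9/2 → posterior Normal(-17/30, 4/15)
obs 7: x=-9/4 → posterior Normal(-13/17, 4/17)
obs 8: x=1 → posterior Normal(-11/19, 4/19)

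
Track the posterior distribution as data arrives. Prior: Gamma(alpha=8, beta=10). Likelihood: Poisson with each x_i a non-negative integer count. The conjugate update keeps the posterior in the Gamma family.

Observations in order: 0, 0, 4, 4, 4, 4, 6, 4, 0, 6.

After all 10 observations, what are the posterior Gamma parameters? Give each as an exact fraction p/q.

alpha=40, beta=20

obs 1: x=0 → posterior Gamma(8, 11)
obs 2: x=0 → posterior Gamma(8, 12)
obs 3: x=4 → posterior Gamma(12, 13)
obs 4: x=4 → posterior Gamma(16, 14)
obs 5: x=4 → posterior Gamma(20, 15)
obs 6: x=4 → posterior Gamma(24, 16)
obs 7: x=6 → posterior Gamma(30, 17)
obs 8: x=4 → posterior Gamma(34, 18)
obs 9: x=0 → posterior Gamma(34, 19)
obs 10: x=6 → posterior Gamma(40, 20)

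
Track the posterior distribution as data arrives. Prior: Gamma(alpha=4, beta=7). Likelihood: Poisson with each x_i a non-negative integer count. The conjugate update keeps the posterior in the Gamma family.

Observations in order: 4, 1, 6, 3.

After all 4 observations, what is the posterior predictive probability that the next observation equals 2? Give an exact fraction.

obs 1: x=4 → posterior Gamma(8, 8)
obs 2: x=1 → posterior Gamma(9, 9)
obs 3: x=6 → posterior Gamma(15, 10)
obs 4: x=3 → posterior Gamma(18, 11)

105638428956352398139/425973332494163902464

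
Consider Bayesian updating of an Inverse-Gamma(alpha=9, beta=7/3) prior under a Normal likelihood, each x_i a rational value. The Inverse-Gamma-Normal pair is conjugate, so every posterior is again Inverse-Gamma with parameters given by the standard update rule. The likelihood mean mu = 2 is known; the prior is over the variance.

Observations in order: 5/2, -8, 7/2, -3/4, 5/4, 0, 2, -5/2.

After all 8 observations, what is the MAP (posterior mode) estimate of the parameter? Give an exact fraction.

obs 1: x=5/2 → posterior Inverse-Gamma(19/2, 59/24)
obs 2: x=-8 → posterior Inverse-Gamma(10, 1259/24)
obs 3: x=7/2 → posterior Inverse-Gamma(21/2, 643/12)
obs 4: x=-3/4 → posterior Inverse-Gamma(11, 5507/96)
obs 5: x=5/4 → posterior Inverse-Gamma(23/2, 2767/48)
obs 6: x=0 → posterior Inverse-Gamma(12, 2863/48)
obs 7: x=2 → posterior Inverse-Gamma(25/2, 2863/48)
obs 8: x=-5/2 → posterior Inverse-Gamma(13, 3349/48)

3349/672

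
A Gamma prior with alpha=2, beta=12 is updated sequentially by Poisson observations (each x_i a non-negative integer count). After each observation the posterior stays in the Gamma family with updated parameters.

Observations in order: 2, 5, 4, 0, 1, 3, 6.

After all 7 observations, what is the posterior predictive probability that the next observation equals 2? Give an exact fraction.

obs 1: x=2 → posterior Gamma(4, 13)
obs 2: x=5 → posterior Gamma(9, 14)
obs 3: x=4 → posterior Gamma(13, 15)
obs 4: x=0 → posterior Gamma(13, 16)
obs 5: x=1 → posterior Gamma(14, 17)
obs 6: x=3 → posterior Gamma(17, 18)
obs 7: x=6 → posterior Gamma(23, 19)

17790244328226233180127598640871/83886080000000000000000000000000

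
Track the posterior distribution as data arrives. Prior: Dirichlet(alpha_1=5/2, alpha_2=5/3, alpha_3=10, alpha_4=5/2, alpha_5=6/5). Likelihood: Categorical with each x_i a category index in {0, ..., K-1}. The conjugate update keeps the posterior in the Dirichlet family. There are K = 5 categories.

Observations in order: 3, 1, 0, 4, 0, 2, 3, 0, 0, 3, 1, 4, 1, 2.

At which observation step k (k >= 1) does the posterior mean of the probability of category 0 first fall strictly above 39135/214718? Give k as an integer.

obs 1: x=3 → posterior Dirichlet(5/2, 5/3, 10, 7/2, 6/5)
obs 2: x=1 → posterior Dirichlet(5/2, 8/3, 10, 7/2, 6/5)
obs 3: x=0 → posterior Dirichlet(7/2, 8/3, 10, 7/2, 6/5)
obs 4: x=4 → posterior Dirichlet(7/2, 8/3, 10, 7/2, 11/5)
obs 5: x=0 → posterior Dirichlet(9/2, 8/3, 10, 7/2, 11/5)
obs 6: x=2 → posterior Dirichlet(9/2, 8/3, 11, 7/2, 11/5)
obs 7: x=3 → posterior Dirichlet(9/2, 8/3, 11, 9/2, 11/5)
obs 8: x=0 → posterior Dirichlet(11/2, 8/3, 11, 9/2, 11/5)
obs 9: x=0 → posterior Dirichlet(13/2, 8/3, 11, 9/2, 11/5)
obs 10: x=3 → posterior Dirichlet(13/2, 8/3, 11, 11/2, 11/5)
obs 11: x=1 → posterior Dirichlet(13/2, 11/3, 11, 11/2, 11/5)
obs 12: x=4 → posterior Dirichlet(13/2, 11/3, 11, 11/2, 16/5)
obs 13: x=1 → posterior Dirichlet(13/2, 14/3, 11, 11/2, 16/5)
obs 14: x=2 → posterior Dirichlet(13/2, 14/3, 12, 11/2, 16/5)

k = 5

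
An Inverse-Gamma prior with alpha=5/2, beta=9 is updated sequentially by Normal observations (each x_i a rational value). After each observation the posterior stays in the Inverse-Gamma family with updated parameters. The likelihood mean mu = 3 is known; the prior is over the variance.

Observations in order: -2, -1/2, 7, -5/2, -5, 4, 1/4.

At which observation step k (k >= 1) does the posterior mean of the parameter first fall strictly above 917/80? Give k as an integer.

obs 1: x=-2 → posterior Inverse-Gamma(3, 43/2)
obs 2: x=-1/2 → posterior Inverse-Gamma(7/2, 221/8)
obs 3: x=7 → posterior Inverse-Gamma(4, 285/8)
obs 4: x=-5/2 → posterior Inverse-Gamma(9/2, 203/4)
obs 5: x=-5 → posterior Inverse-Gamma(5, 331/4)
obs 6: x=4 → posterior Inverse-Gamma(11/2, 333/4)
obs 7: x=1/4 → posterior Inverse-Gamma(6, 2785/32)

k = 3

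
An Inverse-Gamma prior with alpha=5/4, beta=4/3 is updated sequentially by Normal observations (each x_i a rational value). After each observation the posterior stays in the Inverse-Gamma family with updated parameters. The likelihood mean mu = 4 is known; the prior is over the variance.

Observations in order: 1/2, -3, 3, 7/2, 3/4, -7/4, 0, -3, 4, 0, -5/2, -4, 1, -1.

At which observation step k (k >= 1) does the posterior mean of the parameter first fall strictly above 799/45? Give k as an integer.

obs 1: x=1/2 → posterior Inverse-Gamma(7/4, 179/24)
obs 2: x=-3 → posterior Inverse-Gamma(9/4, 767/24)
obs 3: x=3 → posterior Inverse-Gamma(11/4, 779/24)
obs 4: x=7/2 → posterior Inverse-Gamma(13/4, 391/12)
obs 5: x=3/4 → posterior Inverse-Gamma(15/4, 3635/96)
obs 6: x=-7/4 → posterior Inverse-Gamma(17/4, 2611/48)
obs 7: x=0 → posterior Inverse-Gamma(19/4, 2995/48)
obs 8: x=-3 → posterior Inverse-Gamma(21/4, 4171/48)
obs 9: x=4 → posterior Inverse-Gamma(23/4, 4171/48)
obs 10: x=0 → posterior Inverse-Gamma(25/4, 4555/48)
obs 11: x=-5/2 → posterior Inverse-Gamma(27/4, 5569/48)
obs 12: x=-4 → posterior Inverse-Gamma(29/4, 7105/48)
obs 13: x=1 → posterior Inverse-Gamma(31/4, 7321/48)
obs 14: x=-1 → posterior Inverse-Gamma(33/4, 7921/48)

k = 2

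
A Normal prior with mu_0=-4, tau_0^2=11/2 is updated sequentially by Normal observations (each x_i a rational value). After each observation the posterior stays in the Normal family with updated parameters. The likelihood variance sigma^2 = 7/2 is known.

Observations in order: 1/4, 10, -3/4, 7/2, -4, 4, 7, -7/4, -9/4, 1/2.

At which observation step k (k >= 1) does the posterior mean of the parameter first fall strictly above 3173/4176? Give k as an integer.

obs 1: x=1/4 → posterior Normal(-101/72, 77/36)
obs 2: x=10 → posterior Normal(339/116, 77/58)
obs 3: x=-3/4 → posterior Normal(153/80, 77/80)
obs 4: x=7/2 → posterior Normal(115/51, 77/102)
obs 5: x=-4 → posterior Normal(71/62, 77/124)
obs 6: x=4 → posterior Normal(115/73, 77/146)
obs 7: x=7 → posterior Normal(16/7, 11/24)
obs 8: x=-7/4 → posterior Normal(691/380, 77/190)
obs 9: x=-9/4 → posterior Normal(74/53, 77/212)
obs 10: x=1/2 → posterior Normal(307/234, 77/234)

k = 2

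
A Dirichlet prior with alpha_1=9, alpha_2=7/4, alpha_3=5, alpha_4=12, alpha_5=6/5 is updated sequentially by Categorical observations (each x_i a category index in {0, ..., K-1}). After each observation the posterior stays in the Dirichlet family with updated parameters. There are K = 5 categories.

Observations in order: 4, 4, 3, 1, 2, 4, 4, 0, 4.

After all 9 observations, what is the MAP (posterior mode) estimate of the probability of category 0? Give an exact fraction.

180/659

obs 1: x=4 → posterior Dirichlet(9, 7/4, 5, 12, 11/5)
obs 2: x=4 → posterior Dirichlet(9, 7/4, 5, 12, 16/5)
obs 3: x=3 → posterior Dirichlet(9, 7/4, 5, 13, 16/5)
obs 4: x=1 → posterior Dirichlet(9, 11/4, 5, 13, 16/5)
obs 5: x=2 → posterior Dirichlet(9, 11/4, 6, 13, 16/5)
obs 6: x=4 → posterior Dirichlet(9, 11/4, 6, 13, 21/5)
obs 7: x=4 → posterior Dirichlet(9, 11/4, 6, 13, 26/5)
obs 8: x=0 → posterior Dirichlet(10, 11/4, 6, 13, 26/5)
obs 9: x=4 → posterior Dirichlet(10, 11/4, 6, 13, 31/5)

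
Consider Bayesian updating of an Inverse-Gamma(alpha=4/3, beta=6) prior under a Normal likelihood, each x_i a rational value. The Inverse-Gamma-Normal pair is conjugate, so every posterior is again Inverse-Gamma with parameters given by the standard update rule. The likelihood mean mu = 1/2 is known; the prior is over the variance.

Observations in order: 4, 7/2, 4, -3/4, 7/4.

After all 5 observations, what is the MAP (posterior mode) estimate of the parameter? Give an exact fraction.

obs 1: x=4 → posterior Inverse-Gamma(11/6, 97/8)
obs 2: x=7/2 → posterior Inverse-Gamma(7/3, 133/8)
obs 3: x=4 → posterior Inverse-Gamma(17/6, 91/4)
obs 4: x=-3/4 → posterior Inverse-Gamma(10/3, 753/32)
obs 5: x=7/4 → posterior Inverse-Gamma(23/6, 389/16)

1167/232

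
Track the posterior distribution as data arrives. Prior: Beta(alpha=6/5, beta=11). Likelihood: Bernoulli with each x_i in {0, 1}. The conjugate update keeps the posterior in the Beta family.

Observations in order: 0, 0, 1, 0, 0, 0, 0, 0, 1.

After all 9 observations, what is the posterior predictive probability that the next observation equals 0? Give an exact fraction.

45/53

obs 1: x=0 → posterior Beta(6/5, 12)
obs 2: x=0 → posterior Beta(6/5, 13)
obs 3: x=1 → posterior Beta(11/5, 13)
obs 4: x=0 → posterior Beta(11/5, 14)
obs 5: x=0 → posterior Beta(11/5, 15)
obs 6: x=0 → posterior Beta(11/5, 16)
obs 7: x=0 → posterior Beta(11/5, 17)
obs 8: x=0 → posterior Beta(11/5, 18)
obs 9: x=1 → posterior Beta(16/5, 18)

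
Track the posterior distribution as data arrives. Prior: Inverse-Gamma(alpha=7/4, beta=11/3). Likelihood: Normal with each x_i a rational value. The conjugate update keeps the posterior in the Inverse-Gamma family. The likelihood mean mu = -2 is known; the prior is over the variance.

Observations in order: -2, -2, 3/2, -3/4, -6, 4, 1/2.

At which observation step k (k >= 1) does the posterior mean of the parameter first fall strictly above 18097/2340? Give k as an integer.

k = 6

obs 1: x=-2 → posterior Inverse-Gamma(9/4, 11/3)
obs 2: x=-2 → posterior Inverse-Gamma(11/4, 11/3)
obs 3: x=3/2 → posterior Inverse-Gamma(13/4, 235/24)
obs 4: x=-3/4 → posterior Inverse-Gamma(15/4, 1015/96)
obs 5: x=-6 → posterior Inverse-Gamma(17/4, 1783/96)
obs 6: x=4 → posterior Inverse-Gamma(19/4, 3511/96)
obs 7: x=1/2 → posterior Inverse-Gamma(21/4, 3811/96)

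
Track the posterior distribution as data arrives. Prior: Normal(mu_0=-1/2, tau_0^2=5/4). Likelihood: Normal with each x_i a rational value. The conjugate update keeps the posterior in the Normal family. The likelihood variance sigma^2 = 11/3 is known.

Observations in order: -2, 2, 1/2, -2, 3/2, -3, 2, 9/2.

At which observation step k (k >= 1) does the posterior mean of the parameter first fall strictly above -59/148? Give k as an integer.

obs 1: x=-2 → posterior Normal(-52/59, 55/59)
obs 2: x=2 → posterior Normal(-11/37, 55/74)
obs 3: x=1/2 → posterior Normal(-29/178, 55/89)
obs 4: x=-2 → posterior Normal(-89/208, 55/104)
obs 5: x=3/2 → posterior Normal(-22/119, 55/119)
obs 6: x=-3 → posterior Normal(-1/2, 55/134)
obs 7: x=2 → posterior Normal(-37/149, 55/149)
obs 8: x=9/2 → posterior Normal(61/328, 55/164)

k = 2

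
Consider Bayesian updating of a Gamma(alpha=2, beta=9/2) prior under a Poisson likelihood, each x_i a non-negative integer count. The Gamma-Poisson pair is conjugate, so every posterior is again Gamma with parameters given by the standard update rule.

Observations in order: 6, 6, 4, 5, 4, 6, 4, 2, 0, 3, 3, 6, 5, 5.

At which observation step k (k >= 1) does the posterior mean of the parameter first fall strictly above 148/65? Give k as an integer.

obs 1: x=6 → posterior Gamma(8, 11/2)
obs 2: x=6 → posterior Gamma(14, 13/2)
obs 3: x=4 → posterior Gamma(18, 15/2)
obs 4: x=5 → posterior Gamma(23, 17/2)
obs 5: x=4 → posterior Gamma(27, 19/2)
obs 6: x=6 → posterior Gamma(33, 21/2)
obs 7: x=4 → posterior Gamma(37, 23/2)
obs 8: x=2 → posterior Gamma(39, 25/2)
obs 9: x=0 → posterior Gamma(39, 27/2)
obs 10: x=3 → posterior Gamma(42, 29/2)
obs 11: x=3 → posterior Gamma(45, 31/2)
obs 12: x=6 → posterior Gamma(51, 33/2)
obs 13: x=5 → posterior Gamma(56, 35/2)
obs 14: x=5 → posterior Gamma(61, 37/2)

k = 3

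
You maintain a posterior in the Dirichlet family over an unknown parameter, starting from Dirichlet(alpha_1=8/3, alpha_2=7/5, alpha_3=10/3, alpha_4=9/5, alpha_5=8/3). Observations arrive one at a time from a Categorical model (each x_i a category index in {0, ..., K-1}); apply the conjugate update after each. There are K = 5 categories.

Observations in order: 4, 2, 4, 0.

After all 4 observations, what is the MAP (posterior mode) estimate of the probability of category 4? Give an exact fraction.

55/163

obs 1: x=4 → posterior Dirichlet(8/3, 7/5, 10/3, 9/5, 11/3)
obs 2: x=2 → posterior Dirichlet(8/3, 7/5, 13/3, 9/5, 11/3)
obs 3: x=4 → posterior Dirichlet(8/3, 7/5, 13/3, 9/5, 14/3)
obs 4: x=0 → posterior Dirichlet(11/3, 7/5, 13/3, 9/5, 14/3)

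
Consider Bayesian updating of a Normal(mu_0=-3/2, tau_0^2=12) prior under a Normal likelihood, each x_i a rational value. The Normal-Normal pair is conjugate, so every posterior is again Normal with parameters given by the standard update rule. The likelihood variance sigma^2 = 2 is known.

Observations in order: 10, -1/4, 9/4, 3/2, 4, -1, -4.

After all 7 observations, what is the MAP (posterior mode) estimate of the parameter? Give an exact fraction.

147/86

obs 1: x=10 → posterior Normal(117/14, 12/7)
obs 2: x=-1/4 → posterior Normal(57/13, 12/13)
obs 3: x=9/4 → posterior Normal(141/38, 12/19)
obs 4: x=3/2 → posterior Normal(159/50, 12/25)
obs 5: x=4 → posterior Normal(207/62, 12/31)
obs 6: x=-1 → posterior Normal(195/74, 12/37)
obs 7: x=-4 → posterior Normal(147/86, 12/43)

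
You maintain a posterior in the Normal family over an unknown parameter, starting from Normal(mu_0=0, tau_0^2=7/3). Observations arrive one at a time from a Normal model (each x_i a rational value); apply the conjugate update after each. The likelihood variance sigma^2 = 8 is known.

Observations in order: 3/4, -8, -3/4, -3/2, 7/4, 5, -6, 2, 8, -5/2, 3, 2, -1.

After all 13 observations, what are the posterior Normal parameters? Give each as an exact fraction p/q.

mu_0=77/460, tau_0^2=56/115

obs 1: x=3/4 → posterior Normal(21/124, 56/31)
obs 2: x=-8 → posterior Normal(-203/152, 28/19)
obs 3: x=-3/4 → posterior Normal(-56/45, 56/45)
obs 4: x=-3/2 → posterior Normal(-133/104, 14/13)
obs 5: x=7/4 → posterior Normal(-217/236, 56/59)
obs 6: x=5 → posterior Normal(-7/24, 28/33)
obs 7: x=-6 → posterior Normal(-245/292, 56/73)
obs 8: x=2 → posterior Normal(-189/320, 7/10)
obs 9: x=8 → posterior Normal(35/348, 56/87)
obs 10: x=-5/2 → posterior Normal(-35/376, 28/47)
obs 11: x=3 → posterior Normal(49/404, 56/101)
obs 12: x=2 → posterior Normal(35/144, 14/27)
obs 13: x=-1 → posterior Normal(77/460, 56/115)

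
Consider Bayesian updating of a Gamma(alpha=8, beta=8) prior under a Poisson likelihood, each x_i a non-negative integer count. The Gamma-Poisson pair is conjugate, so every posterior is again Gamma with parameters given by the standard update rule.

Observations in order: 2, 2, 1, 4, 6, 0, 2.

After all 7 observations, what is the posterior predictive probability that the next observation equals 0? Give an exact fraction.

252511682940423488616943359375/1267650600228229401496703205376

obs 1: x=2 → posterior Gamma(10, 9)
obs 2: x=2 → posterior Gamma(12, 10)
obs 3: x=1 → posterior Gamma(13, 11)
obs 4: x=4 → posterior Gamma(17, 12)
obs 5: x=6 → posterior Gamma(23, 13)
obs 6: x=0 → posterior Gamma(23, 14)
obs 7: x=2 → posterior Gamma(25, 15)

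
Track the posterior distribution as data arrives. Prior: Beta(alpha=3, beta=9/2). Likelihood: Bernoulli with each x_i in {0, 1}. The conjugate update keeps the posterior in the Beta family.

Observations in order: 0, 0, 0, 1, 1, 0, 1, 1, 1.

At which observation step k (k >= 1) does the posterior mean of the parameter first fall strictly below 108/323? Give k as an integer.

obs 1: x=0 → posterior Beta(3, 11/2)
obs 2: x=0 → posterior Beta(3, 13/2)
obs 3: x=0 → posterior Beta(3, 15/2)
obs 4: x=1 → posterior Beta(4, 15/2)
obs 5: x=1 → posterior Beta(5, 15/2)
obs 6: x=0 → posterior Beta(5, 17/2)
obs 7: x=1 → posterior Beta(6, 17/2)
obs 8: x=1 → posterior Beta(7, 17/2)
obs 9: x=1 → posterior Beta(8, 17/2)

k = 2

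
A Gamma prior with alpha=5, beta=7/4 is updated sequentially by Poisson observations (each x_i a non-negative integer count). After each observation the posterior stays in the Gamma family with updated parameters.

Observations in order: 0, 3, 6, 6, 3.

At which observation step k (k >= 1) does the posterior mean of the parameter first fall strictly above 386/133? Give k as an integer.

k = 3

obs 1: x=0 → posterior Gamma(5, 11/4)
obs 2: x=3 → posterior Gamma(8, 15/4)
obs 3: x=6 → posterior Gamma(14, 19/4)
obs 4: x=6 → posterior Gamma(20, 23/4)
obs 5: x=3 → posterior Gamma(23, 27/4)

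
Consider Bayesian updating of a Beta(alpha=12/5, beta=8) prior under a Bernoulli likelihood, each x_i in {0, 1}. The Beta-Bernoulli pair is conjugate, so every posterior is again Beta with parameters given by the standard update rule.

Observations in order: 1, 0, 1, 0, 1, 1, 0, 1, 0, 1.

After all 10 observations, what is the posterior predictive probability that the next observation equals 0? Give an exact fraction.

10/17

obs 1: x=1 → posterior Beta(17/5, 8)
obs 2: x=0 → posterior Beta(17/5, 9)
obs 3: x=1 → posterior Beta(22/5, 9)
obs 4: x=0 → posterior Beta(22/5, 10)
obs 5: x=1 → posterior Beta(27/5, 10)
obs 6: x=1 → posterior Beta(32/5, 10)
obs 7: x=0 → posterior Beta(32/5, 11)
obs 8: x=1 → posterior Beta(37/5, 11)
obs 9: x=0 → posterior Beta(37/5, 12)
obs 10: x=1 → posterior Beta(42/5, 12)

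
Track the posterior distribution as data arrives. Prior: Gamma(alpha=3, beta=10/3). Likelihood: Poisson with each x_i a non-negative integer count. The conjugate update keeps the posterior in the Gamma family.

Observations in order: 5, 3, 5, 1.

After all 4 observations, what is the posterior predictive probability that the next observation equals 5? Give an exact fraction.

obs 1: x=5 → posterior Gamma(8, 13/3)
obs 2: x=3 → posterior Gamma(11, 16/3)
obs 3: x=5 → posterior Gamma(16, 19/3)
obs 4: x=1 → posterior Gamma(17, 22/3)

327593230945813441268573405184/5684341886080801486968994140625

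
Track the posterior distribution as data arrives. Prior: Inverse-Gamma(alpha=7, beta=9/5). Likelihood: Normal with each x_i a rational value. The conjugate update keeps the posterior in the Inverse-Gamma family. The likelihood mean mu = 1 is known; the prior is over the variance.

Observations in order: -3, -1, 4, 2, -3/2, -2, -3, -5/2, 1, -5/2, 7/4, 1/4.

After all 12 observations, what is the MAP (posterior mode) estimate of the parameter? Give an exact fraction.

obs 1: x=-3 → posterior Inverse-Gamma(15/2, 49/5)
obs 2: x=-1 → posterior Inverse-Gamma(8, 59/5)
obs 3: x=4 → posterior Inverse-Gamma(17/2, 163/10)
obs 4: x=2 → posterior Inverse-Gamma(9, 84/5)
obs 5: x=-3/2 → posterior Inverse-Gamma(19/2, 797/40)
obs 6: x=-2 → posterior Inverse-Gamma(10, 977/40)
obs 7: x=-3 → posterior Inverse-Gamma(21/2, 1297/40)
obs 8: x=-5/2 → posterior Inverse-Gamma(11, 771/20)
obs 9: x=1 → posterior Inverse-Gamma(23/2, 771/20)
obs 10: x=-5/2 → posterior Inverse-Gamma(12, 1787/40)
obs 11: x=7/4 → posterior Inverse-Gamma(25/2, 7193/160)
obs 12: x=1/4 → posterior Inverse-Gamma(13, 3619/80)

517/160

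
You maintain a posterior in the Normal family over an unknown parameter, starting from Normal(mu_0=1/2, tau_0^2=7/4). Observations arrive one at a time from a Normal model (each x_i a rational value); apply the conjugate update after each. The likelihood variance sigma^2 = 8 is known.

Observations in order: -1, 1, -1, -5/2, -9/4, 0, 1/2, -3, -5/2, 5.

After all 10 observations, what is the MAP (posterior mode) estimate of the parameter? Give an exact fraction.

-97/408

obs 1: x=-1 → posterior Normal(3/13, 56/39)
obs 2: x=1 → posterior Normal(8/23, 28/23)
obs 3: x=-1 → posterior Normal(9/53, 56/53)
obs 4: x=-5/2 → posterior Normal(-17/120, 14/15)
obs 5: x=-9/4 → posterior Normal(-97/268, 56/67)
obs 6: x=0 → posterior Normal(-97/296, 28/37)
obs 7: x=1/2 → posterior Normal(-83/324, 56/81)
obs 8: x=-3 → posterior Normal(-167/352, 7/11)
obs 9: x=-5/2 → posterior Normal(-237/380, 56/95)
obs 10: x=5 → posterior Normal(-97/408, 28/51)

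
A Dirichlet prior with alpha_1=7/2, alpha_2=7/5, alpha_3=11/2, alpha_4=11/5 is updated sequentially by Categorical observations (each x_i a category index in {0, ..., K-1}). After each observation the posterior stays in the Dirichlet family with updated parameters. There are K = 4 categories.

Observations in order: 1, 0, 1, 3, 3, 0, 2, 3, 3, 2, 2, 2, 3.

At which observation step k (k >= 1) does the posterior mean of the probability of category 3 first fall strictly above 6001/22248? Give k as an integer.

k = 9

obs 1: x=1 → posterior Dirichlet(7/2, 12/5, 11/2, 11/5)
obs 2: x=0 → posterior Dirichlet(9/2, 12/5, 11/2, 11/5)
obs 3: x=1 → posterior Dirichlet(9/2, 17/5, 11/2, 11/5)
obs 4: x=3 → posterior Dirichlet(9/2, 17/5, 11/2, 16/5)
obs 5: x=3 → posterior Dirichlet(9/2, 17/5, 11/2, 21/5)
obs 6: x=0 → posterior Dirichlet(11/2, 17/5, 11/2, 21/5)
obs 7: x=2 → posterior Dirichlet(11/2, 17/5, 13/2, 21/5)
obs 8: x=3 → posterior Dirichlet(11/2, 17/5, 13/2, 26/5)
obs 9: x=3 → posterior Dirichlet(11/2, 17/5, 13/2, 31/5)
obs 10: x=2 → posterior Dirichlet(11/2, 17/5, 15/2, 31/5)
obs 11: x=2 → posterior Dirichlet(11/2, 17/5, 17/2, 31/5)
obs 12: x=2 → posterior Dirichlet(11/2, 17/5, 19/2, 31/5)
obs 13: x=3 → posterior Dirichlet(11/2, 17/5, 19/2, 36/5)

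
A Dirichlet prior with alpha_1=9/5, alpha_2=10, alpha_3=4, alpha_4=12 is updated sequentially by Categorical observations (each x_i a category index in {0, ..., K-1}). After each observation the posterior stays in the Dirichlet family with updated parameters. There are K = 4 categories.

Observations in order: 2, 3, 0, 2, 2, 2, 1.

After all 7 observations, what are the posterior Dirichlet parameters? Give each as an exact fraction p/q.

alpha_1=14/5, alpha_2=11, alpha_3=8, alpha_4=13

obs 1: x=2 → posterior Dirichlet(9/5, 10, 5, 12)
obs 2: x=3 → posterior Dirichlet(9/5, 10, 5, 13)
obs 3: x=0 → posterior Dirichlet(14/5, 10, 5, 13)
obs 4: x=2 → posterior Dirichlet(14/5, 10, 6, 13)
obs 5: x=2 → posterior Dirichlet(14/5, 10, 7, 13)
obs 6: x=2 → posterior Dirichlet(14/5, 10, 8, 13)
obs 7: x=1 → posterior Dirichlet(14/5, 11, 8, 13)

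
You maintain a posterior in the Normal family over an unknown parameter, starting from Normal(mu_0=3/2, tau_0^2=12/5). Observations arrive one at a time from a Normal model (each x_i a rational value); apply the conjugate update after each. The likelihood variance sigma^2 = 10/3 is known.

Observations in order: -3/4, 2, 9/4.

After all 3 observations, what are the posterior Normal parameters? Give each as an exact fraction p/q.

mu_0=201/158, tau_0^2=60/79

obs 1: x=-3/4 → posterior Normal(24/43, 60/43)
obs 2: x=2 → posterior Normal(60/61, 60/61)
obs 3: x=9/4 → posterior Normal(201/158, 60/79)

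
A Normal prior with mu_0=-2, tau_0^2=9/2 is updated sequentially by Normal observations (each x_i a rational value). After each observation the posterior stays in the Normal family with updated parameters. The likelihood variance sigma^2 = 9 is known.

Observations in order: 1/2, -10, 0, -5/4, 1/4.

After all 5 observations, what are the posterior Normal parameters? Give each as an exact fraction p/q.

mu_0=-29/14, tau_0^2=9/7

obs 1: x=1/2 → posterior Normal(-7/6, 3)
obs 2: x=-10 → posterior Normal(-27/8, 9/4)
obs 3: x=0 → posterior Normal(-27/10, 9/5)
obs 4: x=-5/4 → posterior Normal(-59/24, 3/2)
obs 5: x=1/4 → posterior Normal(-29/14, 9/7)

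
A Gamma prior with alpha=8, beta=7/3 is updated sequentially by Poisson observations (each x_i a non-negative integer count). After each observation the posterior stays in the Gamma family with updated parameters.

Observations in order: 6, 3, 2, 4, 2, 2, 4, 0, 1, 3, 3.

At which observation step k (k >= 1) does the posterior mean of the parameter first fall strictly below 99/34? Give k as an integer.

k = 9

obs 1: x=6 → posterior Gamma(14, 10/3)
obs 2: x=3 → posterior Gamma(17, 13/3)
obs 3: x=2 → posterior Gamma(19, 16/3)
obs 4: x=4 → posterior Gamma(23, 19/3)
obs 5: x=2 → posterior Gamma(25, 22/3)
obs 6: x=2 → posterior Gamma(27, 25/3)
obs 7: x=4 → posterior Gamma(31, 28/3)
obs 8: x=0 → posterior Gamma(31, 31/3)
obs 9: x=1 → posterior Gamma(32, 34/3)
obs 10: x=3 → posterior Gamma(35, 37/3)
obs 11: x=3 → posterior Gamma(38, 40/3)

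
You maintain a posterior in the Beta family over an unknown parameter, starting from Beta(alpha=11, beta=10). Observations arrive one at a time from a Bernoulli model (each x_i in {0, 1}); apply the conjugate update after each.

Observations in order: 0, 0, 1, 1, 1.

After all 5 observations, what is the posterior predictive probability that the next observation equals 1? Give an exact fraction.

7/13

obs 1: x=0 → posterior Beta(11, 11)
obs 2: x=0 → posterior Beta(11, 12)
obs 3: x=1 → posterior Beta(12, 12)
obs 4: x=1 → posterior Beta(13, 12)
obs 5: x=1 → posterior Beta(14, 12)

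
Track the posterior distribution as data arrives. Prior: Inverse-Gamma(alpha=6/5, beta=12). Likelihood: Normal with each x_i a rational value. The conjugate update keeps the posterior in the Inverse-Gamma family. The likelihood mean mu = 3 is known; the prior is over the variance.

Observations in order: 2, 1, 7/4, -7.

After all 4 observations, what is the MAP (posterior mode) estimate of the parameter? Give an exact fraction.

10445/672

obs 1: x=2 → posterior Inverse-Gamma(17/10, 25/2)
obs 2: x=1 → posterior Inverse-Gamma(11/5, 29/2)
obs 3: x=7/4 → posterior Inverse-Gamma(27/10, 489/32)
obs 4: x=-7 → posterior Inverse-Gamma(16/5, 2089/32)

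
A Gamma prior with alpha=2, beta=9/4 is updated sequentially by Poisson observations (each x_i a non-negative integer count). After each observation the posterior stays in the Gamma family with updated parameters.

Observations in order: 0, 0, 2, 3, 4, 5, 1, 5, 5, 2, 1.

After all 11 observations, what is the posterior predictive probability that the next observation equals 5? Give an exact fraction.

508041661520051741393783941778651778228322341781320405041152/9516969857883355409696516297502635691570060909117632707549731

obs 1: x=0 → posterior Gamma(2, 13/4)
obs 2: x=0 → posterior Gamma(2, 17/4)
obs 3: x=2 → posterior Gamma(4, 21/4)
obs 4: x=3 → posterior Gamma(7, 25/4)
obs 5: x=4 → posterior Gamma(11, 29/4)
obs 6: x=5 → posterior Gamma(16, 33/4)
obs 7: x=1 → posterior Gamma(17, 37/4)
obs 8: x=5 → posterior Gamma(22, 41/4)
obs 9: x=5 → posterior Gamma(27, 45/4)
obs 10: x=2 → posterior Gamma(29, 49/4)
obs 11: x=1 → posterior Gamma(30, 53/4)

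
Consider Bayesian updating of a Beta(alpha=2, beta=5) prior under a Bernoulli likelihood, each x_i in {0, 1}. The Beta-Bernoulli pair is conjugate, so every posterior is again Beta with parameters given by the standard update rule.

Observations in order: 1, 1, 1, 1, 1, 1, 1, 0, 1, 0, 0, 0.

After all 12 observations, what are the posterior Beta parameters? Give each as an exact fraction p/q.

obs 1: x=1 → posterior Beta(3, 5)
obs 2: x=1 → posterior Beta(4, 5)
obs 3: x=1 → posterior Beta(5, 5)
obs 4: x=1 → posterior Beta(6, 5)
obs 5: x=1 → posterior Beta(7, 5)
obs 6: x=1 → posterior Beta(8, 5)
obs 7: x=1 → posterior Beta(9, 5)
obs 8: x=0 → posterior Beta(9, 6)
obs 9: x=1 → posterior Beta(10, 6)
obs 10: x=0 → posterior Beta(10, 7)
obs 11: x=0 → posterior Beta(10, 8)
obs 12: x=0 → posterior Beta(10, 9)

alpha=10, beta=9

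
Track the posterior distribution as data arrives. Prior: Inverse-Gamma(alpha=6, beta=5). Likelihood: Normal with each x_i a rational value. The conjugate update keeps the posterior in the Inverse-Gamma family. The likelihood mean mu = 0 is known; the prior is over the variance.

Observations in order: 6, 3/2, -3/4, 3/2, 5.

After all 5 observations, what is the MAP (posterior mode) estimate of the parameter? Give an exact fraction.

obs 1: x=6 → posterior Inverse-Gamma(13/2, 23)
obs 2: x=3/2 → posterior Inverse-Gamma(7, 193/8)
obs 3: x=-3/4 → posterior Inverse-Gamma(15/2, 781/32)
obs 4: x=3/2 → posterior Inverse-Gamma(8, 817/32)
obs 5: x=5 → posterior Inverse-Gamma(17/2, 1217/32)

1217/304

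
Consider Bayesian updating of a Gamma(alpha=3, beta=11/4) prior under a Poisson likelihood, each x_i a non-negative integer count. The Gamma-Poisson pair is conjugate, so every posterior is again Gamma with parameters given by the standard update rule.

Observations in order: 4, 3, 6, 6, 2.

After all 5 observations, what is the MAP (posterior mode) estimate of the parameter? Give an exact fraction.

obs 1: x=4 → posterior Gamma(7, 15/4)
obs 2: x=3 → posterior Gamma(10, 19/4)
obs 3: x=6 → posterior Gamma(16, 23/4)
obs 4: x=6 → posterior Gamma(22, 27/4)
obs 5: x=2 → posterior Gamma(24, 31/4)

92/31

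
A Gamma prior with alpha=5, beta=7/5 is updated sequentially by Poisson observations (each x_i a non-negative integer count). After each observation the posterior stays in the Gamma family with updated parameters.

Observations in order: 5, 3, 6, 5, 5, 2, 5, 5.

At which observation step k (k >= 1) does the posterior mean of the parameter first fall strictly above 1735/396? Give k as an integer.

obs 1: x=5 → posterior Gamma(10, 12/5)
obs 2: x=3 → posterior Gamma(13, 17/5)
obs 3: x=6 → posterior Gamma(19, 22/5)
obs 4: x=5 → posterior Gamma(24, 27/5)
obs 5: x=5 → posterior Gamma(29, 32/5)
obs 6: x=2 → posterior Gamma(31, 37/5)
obs 7: x=5 → posterior Gamma(36, 42/5)
obs 8: x=5 → posterior Gamma(41, 47/5)

k = 4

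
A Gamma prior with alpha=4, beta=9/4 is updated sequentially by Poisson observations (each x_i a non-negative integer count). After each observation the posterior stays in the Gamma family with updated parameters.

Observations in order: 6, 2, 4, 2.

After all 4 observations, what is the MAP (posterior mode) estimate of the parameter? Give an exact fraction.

obs 1: x=6 → posterior Gamma(10, 13/4)
obs 2: x=2 → posterior Gamma(12, 17/4)
obs 3: x=4 → posterior Gamma(16, 21/4)
obs 4: x=2 → posterior Gamma(18, 25/4)

68/25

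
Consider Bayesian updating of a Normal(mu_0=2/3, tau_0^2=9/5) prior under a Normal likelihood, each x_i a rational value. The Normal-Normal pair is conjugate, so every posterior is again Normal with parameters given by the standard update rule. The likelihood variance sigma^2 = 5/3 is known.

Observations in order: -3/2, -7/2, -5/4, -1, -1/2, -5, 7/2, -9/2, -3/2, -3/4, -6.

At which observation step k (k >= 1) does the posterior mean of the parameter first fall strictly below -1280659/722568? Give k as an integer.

obs 1: x=-3/2 → posterior Normal(-11/24, 45/52)
obs 2: x=-7/2 → posterior Normal(-355/237, 45/79)
obs 3: x=-5/4 → posterior Normal(-1825/1272, 45/106)
obs 4: x=-1 → posterior Normal(-307/228, 45/133)
obs 5: x=-1/2 → posterior Normal(-2311/1920, 9/32)
obs 6: x=-5 → posterior Normal(-3931/2244, 45/187)
obs 7: x=7/2 → posterior Normal(-2797/2568, 45/214)
obs 8: x=-9/2 → posterior Normal(-4255/2892, 45/241)
obs 9: x=-3/2 → posterior Normal(-4741/3216, 45/268)
obs 10: x=-3/4 → posterior Normal(-1246/885, 9/59)
obs 11: x=-6 → posterior Normal(-866/483, 45/322)

k = 11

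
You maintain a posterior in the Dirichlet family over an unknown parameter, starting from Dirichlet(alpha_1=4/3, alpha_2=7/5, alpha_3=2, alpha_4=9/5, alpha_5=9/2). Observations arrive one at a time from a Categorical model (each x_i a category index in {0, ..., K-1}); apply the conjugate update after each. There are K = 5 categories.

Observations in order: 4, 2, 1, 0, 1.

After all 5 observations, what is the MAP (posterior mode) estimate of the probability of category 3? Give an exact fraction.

24/331

obs 1: x=4 → posterior Dirichlet(4/3, 7/5, 2, 9/5, 11/2)
obs 2: x=2 → posterior Dirichlet(4/3, 7/5, 3, 9/5, 11/2)
obs 3: x=1 → posterior Dirichlet(4/3, 12/5, 3, 9/5, 11/2)
obs 4: x=0 → posterior Dirichlet(7/3, 12/5, 3, 9/5, 11/2)
obs 5: x=1 → posterior Dirichlet(7/3, 17/5, 3, 9/5, 11/2)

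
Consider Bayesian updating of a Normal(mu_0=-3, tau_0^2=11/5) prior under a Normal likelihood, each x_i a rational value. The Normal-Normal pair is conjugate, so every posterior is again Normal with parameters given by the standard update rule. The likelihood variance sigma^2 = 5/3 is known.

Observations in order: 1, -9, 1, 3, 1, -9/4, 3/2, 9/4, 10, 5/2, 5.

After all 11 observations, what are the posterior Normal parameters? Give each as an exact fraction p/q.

mu_0=453/388, tau_0^2=55/388

obs 1: x=1 → posterior Normal(-21/29, 55/58)
obs 2: x=-9 → posterior Normal(-339/91, 55/91)
obs 3: x=1 → posterior Normal(-153/62, 55/124)
obs 4: x=3 → posterior Normal(-207/157, 55/157)
obs 5: x=1 → posterior Normal(-87/95, 11/38)
obs 6: x=-9/4 → posterior Normal(-993/892, 55/223)
obs 7: x=3/2 → posterior Normal(-795/1024, 55/256)
obs 8: x=9/4 → posterior Normal(-249/578, 55/289)
obs 9: x=10 → posterior Normal(411/644, 55/322)
obs 10: x=5/2 → posterior Normal(288/355, 11/71)
obs 11: x=5 → posterior Normal(453/388, 55/388)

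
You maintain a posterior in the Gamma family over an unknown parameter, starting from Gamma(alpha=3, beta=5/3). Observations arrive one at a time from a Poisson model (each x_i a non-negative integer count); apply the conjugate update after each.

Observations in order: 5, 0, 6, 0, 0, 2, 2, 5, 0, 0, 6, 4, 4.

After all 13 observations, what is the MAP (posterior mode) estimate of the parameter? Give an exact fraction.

obs 1: x=5 → posterior Gamma(8, 8/3)
obs 2: x=0 → posterior Gamma(8, 11/3)
obs 3: x=6 → posterior Gamma(14, 14/3)
obs 4: x=0 → posterior Gamma(14, 17/3)
obs 5: x=0 → posterior Gamma(14, 20/3)
obs 6: x=2 → posterior Gamma(16, 23/3)
obs 7: x=2 → posterior Gamma(18, 26/3)
obs 8: x=5 → posterior Gamma(23, 29/3)
obs 9: x=0 → posterior Gamma(23, 32/3)
obs 10: x=0 → posterior Gamma(23, 35/3)
obs 11: x=6 → posterior Gamma(29, 38/3)
obs 12: x=4 → posterior Gamma(33, 41/3)
obs 13: x=4 → posterior Gamma(37, 44/3)

27/11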